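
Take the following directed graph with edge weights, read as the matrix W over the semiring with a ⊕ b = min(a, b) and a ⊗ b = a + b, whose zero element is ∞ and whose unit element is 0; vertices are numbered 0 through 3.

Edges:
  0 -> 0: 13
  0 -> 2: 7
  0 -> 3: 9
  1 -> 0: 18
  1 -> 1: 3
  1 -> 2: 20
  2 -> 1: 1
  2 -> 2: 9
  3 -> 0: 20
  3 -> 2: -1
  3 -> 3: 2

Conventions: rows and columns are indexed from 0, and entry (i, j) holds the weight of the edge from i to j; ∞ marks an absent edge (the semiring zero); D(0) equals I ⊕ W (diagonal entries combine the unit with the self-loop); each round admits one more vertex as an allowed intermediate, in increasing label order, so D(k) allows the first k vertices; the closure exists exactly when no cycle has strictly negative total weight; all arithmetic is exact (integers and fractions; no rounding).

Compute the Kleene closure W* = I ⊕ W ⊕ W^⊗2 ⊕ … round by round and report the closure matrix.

D(0):
  [0, ∞, 7, 9]
  [18, 0, 20, ∞]
  [∞, 1, 0, ∞]
  [20, ∞, -1, 0]
D(1):
  [0, ∞, 7, 9]
  [18, 0, 20, 27]
  [∞, 1, 0, ∞]
  [20, ∞, -1, 0]
D(2):
  [0, ∞, 7, 9]
  [18, 0, 20, 27]
  [19, 1, 0, 28]
  [20, ∞, -1, 0]
D(3):
  [0, 8, 7, 9]
  [18, 0, 20, 27]
  [19, 1, 0, 28]
  [18, 0, -1, 0]
D(4):
  [0, 8, 7, 9]
  [18, 0, 20, 27]
  [19, 1, 0, 28]
  [18, 0, -1, 0]
Answer: W* = [[0, 8, 7, 9], [18, 0, 20, 27], [19, 1, 0, 28], [18, 0, -1, 0]]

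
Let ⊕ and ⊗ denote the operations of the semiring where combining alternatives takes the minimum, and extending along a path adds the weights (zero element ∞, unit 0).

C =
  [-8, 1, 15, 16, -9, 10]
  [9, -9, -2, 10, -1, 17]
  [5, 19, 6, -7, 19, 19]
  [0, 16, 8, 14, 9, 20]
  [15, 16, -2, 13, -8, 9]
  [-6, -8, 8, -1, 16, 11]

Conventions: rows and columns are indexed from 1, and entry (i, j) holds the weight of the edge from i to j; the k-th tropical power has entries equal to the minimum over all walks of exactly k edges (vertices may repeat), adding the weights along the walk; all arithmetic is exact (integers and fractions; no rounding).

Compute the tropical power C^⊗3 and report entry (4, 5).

C^⊗2:
  [-16, -8, -11, 4, -17, 0]
  [0, -18, -11, -9, -10, 8]
  [-7, 6, 1, -1, -4, 13]
  [-8, 1, 7, 1, -9, 10]
  [3, 1, -10, -9, -16, 1]
  [-14, -17, -10, 1, -15, 4]
C^⊗3:
  [-24, -17, -19, -18, -25, -8]
  [-9, -27, -20, -18, -19, -1]
  [-15, -6, -6, -6, -16, 3]
  [-16, -8, -11, 0, -17, 0]
  [-9, -8, -18, -17, -24, -7]
  [-22, -26, -19, -17, -23, -6]
Key observation: the optimum is the walk 4->1->1->5, with weight 0 + (-8) + (-9) = -17.
Optimal value attained by: walk 4->1->1->5.
Answer: (C^⊗3)[4][5] = -17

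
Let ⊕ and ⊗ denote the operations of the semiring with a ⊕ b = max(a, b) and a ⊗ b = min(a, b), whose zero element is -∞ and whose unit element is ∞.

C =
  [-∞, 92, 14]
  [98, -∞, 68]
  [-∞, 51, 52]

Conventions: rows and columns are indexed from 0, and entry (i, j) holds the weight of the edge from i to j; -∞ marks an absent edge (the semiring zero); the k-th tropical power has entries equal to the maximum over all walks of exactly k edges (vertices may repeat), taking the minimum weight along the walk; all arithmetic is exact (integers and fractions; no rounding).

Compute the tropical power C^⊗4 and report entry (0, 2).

C^⊗2:
  [92, 14, 68]
  [-∞, 92, 52]
  [51, 51, 52]
C^⊗3:
  [14, 92, 52]
  [92, 51, 68]
  [51, 51, 52]
C^⊗4:
  [92, 51, 68]
  [51, 92, 52]
  [51, 51, 52]
Key observation: the optimum is the walk 0->1->0->1->2, with weight 92 min 98 min 92 min 68 = 68.
Optimal value attained by: walk 0->1->0->1->2.
Answer: (C^⊗4)[0][2] = 68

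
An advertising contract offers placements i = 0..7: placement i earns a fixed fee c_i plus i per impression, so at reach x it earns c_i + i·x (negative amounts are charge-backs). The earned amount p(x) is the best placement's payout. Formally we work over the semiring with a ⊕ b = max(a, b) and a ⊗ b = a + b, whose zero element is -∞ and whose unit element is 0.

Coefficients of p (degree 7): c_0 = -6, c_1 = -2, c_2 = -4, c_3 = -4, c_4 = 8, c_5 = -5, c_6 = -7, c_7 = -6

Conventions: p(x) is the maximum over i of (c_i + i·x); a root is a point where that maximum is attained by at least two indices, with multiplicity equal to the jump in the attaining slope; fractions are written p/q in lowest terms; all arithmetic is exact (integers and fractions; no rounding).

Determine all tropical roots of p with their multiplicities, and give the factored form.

hull edge (i=0, c=-6) to (i=1, c=-2): slope 4, span 1
hull edge (i=1, c=-2) to (i=4, c=8): slope 10/3, span 3
hull edge (i=4, c=8) to (i=7, c=-6): slope -14/3, span 3
Factored form: p(x) = -6 ⊗ (x ⊕ (-4)) ⊗ (x ⊕ (-10/3)) ⊗ (x ⊕ (-10/3)) ⊗ (x ⊕ (-10/3)) ⊗ (x ⊕ 14/3) ⊗ (x ⊕ 14/3) ⊗ (x ⊕ 14/3)
Answer: roots = -4 (mult 1), -10/3 (mult 3), 14/3 (mult 3)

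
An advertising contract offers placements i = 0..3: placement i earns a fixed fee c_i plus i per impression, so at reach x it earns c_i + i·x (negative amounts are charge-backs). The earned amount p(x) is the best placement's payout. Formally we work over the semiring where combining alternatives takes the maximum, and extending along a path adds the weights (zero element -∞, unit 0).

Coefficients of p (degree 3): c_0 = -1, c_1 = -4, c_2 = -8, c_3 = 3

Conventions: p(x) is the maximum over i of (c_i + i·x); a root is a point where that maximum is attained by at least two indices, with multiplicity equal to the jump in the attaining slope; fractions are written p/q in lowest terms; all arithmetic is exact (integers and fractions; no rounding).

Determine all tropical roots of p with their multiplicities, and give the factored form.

hull edge (i=0, c=-1) to (i=3, c=3): slope 4/3, span 3
Factored form: p(x) = 3 ⊗ (x ⊕ (-4/3)) ⊗ (x ⊕ (-4/3)) ⊗ (x ⊕ (-4/3))
Answer: roots = -4/3 (mult 3)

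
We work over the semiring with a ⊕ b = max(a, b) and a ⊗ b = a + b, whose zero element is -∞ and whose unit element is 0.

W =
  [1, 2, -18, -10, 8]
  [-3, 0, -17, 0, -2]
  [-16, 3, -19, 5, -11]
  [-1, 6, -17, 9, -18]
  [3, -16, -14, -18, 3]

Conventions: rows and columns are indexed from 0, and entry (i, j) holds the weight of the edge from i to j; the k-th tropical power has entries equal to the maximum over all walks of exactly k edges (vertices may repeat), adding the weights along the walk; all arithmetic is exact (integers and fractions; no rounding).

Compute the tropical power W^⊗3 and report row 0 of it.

W^⊗2:
  [11, 3, -6, 2, 11]
  [1, 6, -16, 9, 5]
  [4, 11, -12, 14, 1]
  [8, 15, -8, 18, 7]
  [6, 5, -11, -7, 11]
W^⊗3:
  [14, 13, -3, 11, 19]
  [8, 15, -8, 18, 9]
  [13, 20, -3, 23, 12]
  [17, 24, 1, 27, 16]
  [14, 8, -3, 5, 14]
Answer: row 0 of W^⊗3 = [14, 13, -3, 11, 19]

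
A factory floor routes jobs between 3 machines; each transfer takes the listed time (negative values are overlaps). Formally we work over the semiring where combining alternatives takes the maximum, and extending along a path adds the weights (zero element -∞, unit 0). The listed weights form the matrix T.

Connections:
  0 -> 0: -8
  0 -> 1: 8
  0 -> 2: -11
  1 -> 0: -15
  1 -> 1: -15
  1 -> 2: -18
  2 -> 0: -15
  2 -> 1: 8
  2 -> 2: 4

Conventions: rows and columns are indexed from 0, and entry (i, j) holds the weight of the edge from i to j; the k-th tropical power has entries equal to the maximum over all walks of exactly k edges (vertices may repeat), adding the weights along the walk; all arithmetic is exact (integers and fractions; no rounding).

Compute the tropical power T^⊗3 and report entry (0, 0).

T^⊗2:
  [-7, 0, -7]
  [-23, -7, -14]
  [-7, 12, 8]
T^⊗3:
  [-15, 1, -3]
  [-22, -6, -10]
  [-3, 16, 12]
Key observation: the optimum is the walk 0->0->1->0, with weight (-8) + 8 + (-15) = -15.
Optimal value attained by: walk 0->0->1->0.
Answer: (T^⊗3)[0][0] = -15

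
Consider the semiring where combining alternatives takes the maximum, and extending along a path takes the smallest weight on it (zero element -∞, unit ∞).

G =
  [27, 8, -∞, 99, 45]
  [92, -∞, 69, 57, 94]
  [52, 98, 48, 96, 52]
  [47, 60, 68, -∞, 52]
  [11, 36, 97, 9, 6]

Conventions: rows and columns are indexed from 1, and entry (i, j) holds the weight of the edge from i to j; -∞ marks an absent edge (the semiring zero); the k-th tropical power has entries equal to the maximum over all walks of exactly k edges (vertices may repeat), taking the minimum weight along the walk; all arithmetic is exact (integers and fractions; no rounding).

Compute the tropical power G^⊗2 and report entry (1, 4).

G^⊗2:
  [47, 60, 68, 27, 52]
  [52, 69, 94, 92, 52]
  [92, 60, 69, 57, 94]
  [60, 68, 60, 68, 60]
  [52, 97, 48, 96, 52]
Key observation: the optimum is the walk 1->1->4, with weight 27 min 99 = 27.
Optimal value attained by: walk 1->1->4.
Answer: (G^⊗2)[1][4] = 27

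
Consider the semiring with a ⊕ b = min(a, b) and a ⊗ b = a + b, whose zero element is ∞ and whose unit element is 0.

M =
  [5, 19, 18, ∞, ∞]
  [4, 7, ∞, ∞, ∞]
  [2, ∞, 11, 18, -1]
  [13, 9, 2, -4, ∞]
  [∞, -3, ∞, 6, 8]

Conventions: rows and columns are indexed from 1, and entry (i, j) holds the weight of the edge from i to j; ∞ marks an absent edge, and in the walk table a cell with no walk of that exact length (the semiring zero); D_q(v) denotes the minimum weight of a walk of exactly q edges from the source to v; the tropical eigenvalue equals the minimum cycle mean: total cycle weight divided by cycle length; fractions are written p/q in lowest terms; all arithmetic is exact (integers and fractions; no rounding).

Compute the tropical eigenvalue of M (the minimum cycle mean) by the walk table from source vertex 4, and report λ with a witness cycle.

q=0: [∞, ∞, ∞, 0, ∞]
q=1: [13, 9, 2, -4, ∞]
q=2: [4, 5, -2, -8, 1]
q=3: [0, -2, -6, -12, -3]
q=4: [-4, -6, -10, -16, -7]
q=5: [-8, -10, -14, -20, -11]
Optimal cycle mean attained by: cycle 4->4, total (-4), length 1.
Answer: λ = -4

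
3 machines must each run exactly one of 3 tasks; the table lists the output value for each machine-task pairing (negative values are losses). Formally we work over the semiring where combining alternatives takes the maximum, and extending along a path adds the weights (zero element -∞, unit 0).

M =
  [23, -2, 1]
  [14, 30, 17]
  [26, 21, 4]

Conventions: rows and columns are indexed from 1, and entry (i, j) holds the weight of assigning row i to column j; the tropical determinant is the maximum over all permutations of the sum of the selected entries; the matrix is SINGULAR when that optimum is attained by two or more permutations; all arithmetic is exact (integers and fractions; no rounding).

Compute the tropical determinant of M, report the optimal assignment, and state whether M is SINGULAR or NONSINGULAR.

σ = (1, 2, 3): 23 + 30 + 4 = 57
σ = (1, 3, 2): 23 + 17 + 21 = 61
σ = (2, 1, 3): (-2) + 14 + 4 = 16
σ = (2, 3, 1): (-2) + 17 + 26 = 41
σ = (3, 1, 2): 1 + 14 + 21 = 36
σ = (3, 2, 1): 1 + 30 + 26 = 57
Optimal value attained by: σ = (1, 3, 2).
Answer: det⊕(M) = 61; verdict: NONSINGULAR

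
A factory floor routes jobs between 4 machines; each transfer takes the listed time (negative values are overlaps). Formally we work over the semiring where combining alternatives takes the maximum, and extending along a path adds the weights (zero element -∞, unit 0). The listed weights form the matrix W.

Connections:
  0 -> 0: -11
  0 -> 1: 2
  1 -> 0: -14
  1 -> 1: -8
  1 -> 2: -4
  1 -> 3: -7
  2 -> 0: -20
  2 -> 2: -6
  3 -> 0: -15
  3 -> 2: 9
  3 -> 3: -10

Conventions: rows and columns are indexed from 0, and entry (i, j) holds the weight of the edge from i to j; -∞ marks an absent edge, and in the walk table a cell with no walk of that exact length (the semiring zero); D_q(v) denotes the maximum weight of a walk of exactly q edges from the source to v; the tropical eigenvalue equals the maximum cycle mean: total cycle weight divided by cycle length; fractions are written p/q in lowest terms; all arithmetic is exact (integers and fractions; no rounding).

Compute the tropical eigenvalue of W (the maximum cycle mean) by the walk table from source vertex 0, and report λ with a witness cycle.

q=0: [0, -∞, -∞, -∞]
q=1: [-11, 2, -∞, -∞]
q=2: [-12, -6, -2, -5]
q=3: [-20, -10, 4, -13]
q=4: [-16, -18, -2, -17]
Optimal cycle mean attained by: cycle 0->1->3->2->0, total 2 + (-7) + 9 + (-20), length 4.
Answer: λ = -4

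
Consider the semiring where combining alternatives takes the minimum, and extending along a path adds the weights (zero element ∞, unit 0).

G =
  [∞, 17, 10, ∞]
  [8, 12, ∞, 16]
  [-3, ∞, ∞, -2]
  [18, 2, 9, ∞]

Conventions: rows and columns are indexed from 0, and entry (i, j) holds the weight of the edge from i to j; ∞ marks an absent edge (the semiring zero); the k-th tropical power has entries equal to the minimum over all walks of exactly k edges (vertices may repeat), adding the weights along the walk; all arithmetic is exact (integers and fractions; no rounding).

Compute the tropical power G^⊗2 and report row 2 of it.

G^⊗2:
  [7, 29, ∞, 8]
  [20, 18, 18, 28]
  [16, 0, 7, ∞]
  [6, 14, 28, 7]
Answer: row 2 of G^⊗2 = [16, 0, 7, ∞]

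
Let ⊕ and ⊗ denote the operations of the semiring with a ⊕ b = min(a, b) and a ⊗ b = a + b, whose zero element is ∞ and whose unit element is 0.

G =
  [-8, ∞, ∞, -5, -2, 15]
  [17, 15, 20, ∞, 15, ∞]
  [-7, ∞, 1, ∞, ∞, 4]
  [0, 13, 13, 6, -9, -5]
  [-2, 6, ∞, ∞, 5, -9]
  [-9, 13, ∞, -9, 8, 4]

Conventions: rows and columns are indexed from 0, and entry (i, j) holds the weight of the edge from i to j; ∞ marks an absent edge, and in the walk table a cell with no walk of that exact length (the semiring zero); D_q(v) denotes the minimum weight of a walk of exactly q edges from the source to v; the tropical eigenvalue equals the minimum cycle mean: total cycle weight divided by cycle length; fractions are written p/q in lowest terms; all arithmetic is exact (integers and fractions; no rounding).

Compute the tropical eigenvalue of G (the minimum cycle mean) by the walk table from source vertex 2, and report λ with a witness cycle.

q=0: [∞, ∞, 0, ∞, ∞, ∞]
q=1: [-7, ∞, 1, ∞, ∞, 4]
q=2: [-15, 17, 2, -12, -9, 5]
q=3: [-23, -3, 1, -20, -21, -18]
q=4: [-31, -15, -7, -28, -29, -30]
q=5: [-39, -23, -15, -39, -37, -38]
q=6: [-47, -31, -26, -47, -48, -46]
Optimal cycle mean attained by: cycle 3->4->5->3, total (-9) + (-9) + (-9), length 3.
Answer: λ = -9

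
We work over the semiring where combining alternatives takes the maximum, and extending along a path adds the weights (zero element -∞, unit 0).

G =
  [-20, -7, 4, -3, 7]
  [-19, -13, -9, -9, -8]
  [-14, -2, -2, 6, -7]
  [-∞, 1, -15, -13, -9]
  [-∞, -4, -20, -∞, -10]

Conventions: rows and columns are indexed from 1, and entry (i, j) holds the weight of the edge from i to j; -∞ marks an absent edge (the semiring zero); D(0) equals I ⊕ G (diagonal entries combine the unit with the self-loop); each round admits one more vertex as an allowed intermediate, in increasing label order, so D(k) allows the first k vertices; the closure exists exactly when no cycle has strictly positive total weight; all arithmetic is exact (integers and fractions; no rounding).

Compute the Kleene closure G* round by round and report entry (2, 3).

D(0):
  [0, -7, 4, -3, 7]
  [-19, 0, -9, -9, -8]
  [-14, -2, 0, 6, -7]
  [-∞, 1, -15, 0, -9]
  [-∞, -4, -20, -∞, 0]
D(1):
  [0, -7, 4, -3, 7]
  [-19, 0, -9, -9, -8]
  [-14, -2, 0, 6, -7]
  [-∞, 1, -15, 0, -9]
  [-∞, -4, -20, -∞, 0]
D(2):
  [0, -7, 4, -3, 7]
  [-19, 0, -9, -9, -8]
  [-14, -2, 0, 6, -7]
  [-18, 1, -8, 0, -7]
  [-23, -4, -13, -13, 0]
D(3):
  [0, 2, 4, 10, 7]
  [-19, 0, -9, -3, -8]
  [-14, -2, 0, 6, -7]
  [-18, 1, -8, 0, -7]
  [-23, -4, -13, -7, 0]
D(4):
  [0, 11, 4, 10, 7]
  [-19, 0, -9, -3, -8]
  [-12, 7, 0, 6, -1]
  [-18, 1, -8, 0, -7]
  [-23, -4, -13, -7, 0]
D(5):
  [0, 11, 4, 10, 7]
  [-19, 0, -9, -3, -8]
  [-12, 7, 0, 6, -1]
  [-18, 1, -8, 0, -7]
  [-23, -4, -13, -7, 0]
Answer: G*[2][3] = -9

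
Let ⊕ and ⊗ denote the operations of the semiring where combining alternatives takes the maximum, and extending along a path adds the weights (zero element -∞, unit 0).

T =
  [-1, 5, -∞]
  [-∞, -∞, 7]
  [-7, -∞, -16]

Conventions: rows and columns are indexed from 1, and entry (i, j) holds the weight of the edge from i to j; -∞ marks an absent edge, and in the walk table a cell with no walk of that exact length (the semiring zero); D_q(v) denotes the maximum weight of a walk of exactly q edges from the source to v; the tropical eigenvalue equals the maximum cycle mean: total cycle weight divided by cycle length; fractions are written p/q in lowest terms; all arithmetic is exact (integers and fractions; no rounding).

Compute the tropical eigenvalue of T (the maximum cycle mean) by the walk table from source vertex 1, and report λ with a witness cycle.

q=0: [0, -∞, -∞]
q=1: [-1, 5, -∞]
q=2: [-2, 4, 12]
q=3: [5, 3, 11]
Optimal cycle mean attained by: cycle 1->2->3->1, total 5 + 7 + (-7), length 3.
Answer: λ = 5/3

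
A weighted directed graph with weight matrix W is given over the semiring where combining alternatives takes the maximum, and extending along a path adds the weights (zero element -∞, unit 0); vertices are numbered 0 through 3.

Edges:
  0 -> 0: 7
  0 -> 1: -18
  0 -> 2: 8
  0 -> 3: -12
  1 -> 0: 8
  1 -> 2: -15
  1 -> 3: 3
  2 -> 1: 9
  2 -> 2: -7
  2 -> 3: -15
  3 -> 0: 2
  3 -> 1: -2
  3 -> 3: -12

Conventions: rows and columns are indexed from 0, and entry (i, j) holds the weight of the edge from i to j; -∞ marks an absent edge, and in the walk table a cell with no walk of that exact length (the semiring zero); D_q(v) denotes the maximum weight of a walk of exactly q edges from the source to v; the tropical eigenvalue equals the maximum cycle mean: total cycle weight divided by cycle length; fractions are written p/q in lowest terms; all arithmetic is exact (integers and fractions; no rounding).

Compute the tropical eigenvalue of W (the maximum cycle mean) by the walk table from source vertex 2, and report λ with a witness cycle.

q=0: [-∞, -∞, 0, -∞]
q=1: [-∞, 9, -7, -15]
q=2: [17, 2, -6, 12]
q=3: [24, 10, 25, 5]
q=4: [31, 34, 32, 13]
Optimal cycle mean attained by: cycle 0->2->1->0, total 8 + 9 + 8, length 3.
Answer: λ = 25/3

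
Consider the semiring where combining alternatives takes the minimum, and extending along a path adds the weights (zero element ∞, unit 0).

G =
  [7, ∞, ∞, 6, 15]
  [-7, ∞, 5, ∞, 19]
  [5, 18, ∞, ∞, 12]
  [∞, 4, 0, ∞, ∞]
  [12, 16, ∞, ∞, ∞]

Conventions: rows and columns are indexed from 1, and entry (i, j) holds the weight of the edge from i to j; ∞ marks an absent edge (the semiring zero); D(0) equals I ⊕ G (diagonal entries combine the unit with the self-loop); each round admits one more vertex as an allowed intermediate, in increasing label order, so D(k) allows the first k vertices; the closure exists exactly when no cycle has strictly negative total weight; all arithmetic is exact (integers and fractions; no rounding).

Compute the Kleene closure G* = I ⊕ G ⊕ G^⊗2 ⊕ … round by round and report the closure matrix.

D(0):
  [0, ∞, ∞, 6, 15]
  [-7, 0, 5, ∞, 19]
  [5, 18, 0, ∞, 12]
  [∞, 4, 0, 0, ∞]
  [12, 16, ∞, ∞, 0]
D(1):
  [0, ∞, ∞, 6, 15]
  [-7, 0, 5, -1, 8]
  [5, 18, 0, 11, 12]
  [∞, 4, 0, 0, ∞]
  [12, 16, ∞, 18, 0]
D(2):
  [0, ∞, ∞, 6, 15]
  [-7, 0, 5, -1, 8]
  [5, 18, 0, 11, 12]
  [-3, 4, 0, 0, 12]
  [9, 16, 21, 15, 0]
D(3):
  [0, ∞, ∞, 6, 15]
  [-7, 0, 5, -1, 8]
  [5, 18, 0, 11, 12]
  [-3, 4, 0, 0, 12]
  [9, 16, 21, 15, 0]
D(4):
  [0, 10, 6, 6, 15]
  [-7, 0, -1, -1, 8]
  [5, 15, 0, 11, 12]
  [-3, 4, 0, 0, 12]
  [9, 16, 15, 15, 0]
D(5):
  [0, 10, 6, 6, 15]
  [-7, 0, -1, -1, 8]
  [5, 15, 0, 11, 12]
  [-3, 4, 0, 0, 12]
  [9, 16, 15, 15, 0]
Answer: G* = [[0, 10, 6, 6, 15], [-7, 0, -1, -1, 8], [5, 15, 0, 11, 12], [-3, 4, 0, 0, 12], [9, 16, 15, 15, 0]]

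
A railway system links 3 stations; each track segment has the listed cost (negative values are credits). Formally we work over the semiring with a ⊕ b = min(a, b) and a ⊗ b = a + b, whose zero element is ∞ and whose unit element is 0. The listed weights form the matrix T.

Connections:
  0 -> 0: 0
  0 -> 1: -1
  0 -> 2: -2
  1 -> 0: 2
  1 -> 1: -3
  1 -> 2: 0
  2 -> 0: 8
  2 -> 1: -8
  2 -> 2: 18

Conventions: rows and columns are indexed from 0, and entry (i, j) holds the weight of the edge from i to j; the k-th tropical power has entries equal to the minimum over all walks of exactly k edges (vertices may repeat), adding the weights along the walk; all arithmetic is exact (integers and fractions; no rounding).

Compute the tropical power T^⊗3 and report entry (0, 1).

T^⊗2:
  [0, -10, -2]
  [-1, -8, -3]
  [-6, -11, -8]
T^⊗3:
  [-8, -13, -10]
  [-6, -11, -8]
  [-9, -16, -11]
Key observation: the optimum is the walk 0->2->1->1, with weight (-2) + (-8) + (-3) = -13.
Optimal value attained by: walk 0->2->1->1.
Answer: (T^⊗3)[0][1] = -13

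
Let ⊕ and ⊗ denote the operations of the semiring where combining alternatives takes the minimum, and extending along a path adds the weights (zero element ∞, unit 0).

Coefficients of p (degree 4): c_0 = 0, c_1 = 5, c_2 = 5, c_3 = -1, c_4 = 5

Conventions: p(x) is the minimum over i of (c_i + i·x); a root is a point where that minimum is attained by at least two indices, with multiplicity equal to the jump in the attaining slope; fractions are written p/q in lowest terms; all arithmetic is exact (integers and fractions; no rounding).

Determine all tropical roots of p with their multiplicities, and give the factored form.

hull edge (i=0, c=0) to (i=3, c=-1): slope -1/3, span 3
hull edge (i=3, c=-1) to (i=4, c=5): slope 6, span 1
Factored form: p(x) = 5 ⊗ (x ⊕ (-6)) ⊗ (x ⊕ 1/3) ⊗ (x ⊕ 1/3) ⊗ (x ⊕ 1/3)
Answer: roots = -6 (mult 1), 1/3 (mult 3)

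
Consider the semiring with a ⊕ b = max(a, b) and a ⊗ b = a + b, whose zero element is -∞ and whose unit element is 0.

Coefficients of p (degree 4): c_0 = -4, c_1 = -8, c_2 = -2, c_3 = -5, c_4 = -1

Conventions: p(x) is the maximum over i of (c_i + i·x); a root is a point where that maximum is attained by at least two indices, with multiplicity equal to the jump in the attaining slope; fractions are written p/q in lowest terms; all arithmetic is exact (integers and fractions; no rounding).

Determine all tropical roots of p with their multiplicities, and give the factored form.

hull edge (i=0, c=-4) to (i=2, c=-2): slope 1, span 2
hull edge (i=2, c=-2) to (i=4, c=-1): slope 1/2, span 2
Factored form: p(x) = -1 ⊗ (x ⊕ (-1)) ⊗ (x ⊕ (-1)) ⊗ (x ⊕ (-1/2)) ⊗ (x ⊕ (-1/2))
Answer: roots = -1 (mult 2), -1/2 (mult 2)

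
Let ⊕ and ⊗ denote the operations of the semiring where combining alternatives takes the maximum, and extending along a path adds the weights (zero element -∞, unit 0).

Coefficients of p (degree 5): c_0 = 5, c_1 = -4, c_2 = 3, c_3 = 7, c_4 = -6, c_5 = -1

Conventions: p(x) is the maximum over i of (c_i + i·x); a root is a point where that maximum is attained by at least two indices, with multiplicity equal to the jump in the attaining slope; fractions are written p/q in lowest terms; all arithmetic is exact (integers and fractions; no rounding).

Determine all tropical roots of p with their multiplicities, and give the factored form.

hull edge (i=0, c=5) to (i=3, c=7): slope 2/3, span 3
hull edge (i=3, c=7) to (i=5, c=-1): slope -4, span 2
Factored form: p(x) = -1 ⊗ (x ⊕ (-2/3)) ⊗ (x ⊕ (-2/3)) ⊗ (x ⊕ (-2/3)) ⊗ (x ⊕ 4) ⊗ (x ⊕ 4)
Answer: roots = -2/3 (mult 3), 4 (mult 2)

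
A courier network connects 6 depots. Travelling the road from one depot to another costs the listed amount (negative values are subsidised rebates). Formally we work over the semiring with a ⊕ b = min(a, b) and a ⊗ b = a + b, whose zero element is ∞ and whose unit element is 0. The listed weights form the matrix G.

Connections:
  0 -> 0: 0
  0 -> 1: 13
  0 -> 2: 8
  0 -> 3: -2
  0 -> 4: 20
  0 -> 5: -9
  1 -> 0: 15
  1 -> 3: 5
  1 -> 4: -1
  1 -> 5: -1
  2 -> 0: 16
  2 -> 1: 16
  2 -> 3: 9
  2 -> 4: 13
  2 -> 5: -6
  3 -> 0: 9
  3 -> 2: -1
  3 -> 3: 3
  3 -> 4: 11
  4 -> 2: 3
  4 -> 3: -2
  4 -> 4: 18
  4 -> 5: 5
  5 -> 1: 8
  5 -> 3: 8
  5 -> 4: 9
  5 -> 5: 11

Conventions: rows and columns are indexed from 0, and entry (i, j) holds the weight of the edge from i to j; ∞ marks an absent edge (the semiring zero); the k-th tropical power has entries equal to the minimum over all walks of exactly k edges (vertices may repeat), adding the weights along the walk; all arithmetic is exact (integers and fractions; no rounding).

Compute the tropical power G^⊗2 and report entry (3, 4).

G^⊗2:
  [0, -1, -3, -2, 0, -9]
  [14, 7, 2, -3, 8, 4]
  [16, 2, 8, 2, 3, 5]
  [9, 15, 2, 6, 12, -7]
  [7, 13, -3, 1, 9, -3]
  [17, 19, 7, 7, 7, 7]
Key observation: the optimum is the walk 3->2->4, with weight (-1) + 13 = 12.
Optimal value attained by: walk 3->2->4.
Answer: (G^⊗2)[3][4] = 12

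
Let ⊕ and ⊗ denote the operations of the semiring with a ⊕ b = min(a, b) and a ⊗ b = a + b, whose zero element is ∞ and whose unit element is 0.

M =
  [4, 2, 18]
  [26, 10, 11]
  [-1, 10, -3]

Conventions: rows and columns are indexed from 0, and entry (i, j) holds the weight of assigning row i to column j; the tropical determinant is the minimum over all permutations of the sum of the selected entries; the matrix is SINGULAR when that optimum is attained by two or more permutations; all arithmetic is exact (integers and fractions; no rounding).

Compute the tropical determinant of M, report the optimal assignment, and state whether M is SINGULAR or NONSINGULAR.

σ = (0, 1, 2): 4 + 10 + (-3) = 11
σ = (0, 2, 1): 4 + 11 + 10 = 25
σ = (1, 0, 2): 2 + 26 + (-3) = 25
σ = (1, 2, 0): 2 + 11 + (-1) = 12
σ = (2, 0, 1): 18 + 26 + 10 = 54
σ = (2, 1, 0): 18 + 10 + (-1) = 27
Optimal value attained by: σ = (0, 1, 2).
Answer: det⊕(M) = 11; verdict: NONSINGULAR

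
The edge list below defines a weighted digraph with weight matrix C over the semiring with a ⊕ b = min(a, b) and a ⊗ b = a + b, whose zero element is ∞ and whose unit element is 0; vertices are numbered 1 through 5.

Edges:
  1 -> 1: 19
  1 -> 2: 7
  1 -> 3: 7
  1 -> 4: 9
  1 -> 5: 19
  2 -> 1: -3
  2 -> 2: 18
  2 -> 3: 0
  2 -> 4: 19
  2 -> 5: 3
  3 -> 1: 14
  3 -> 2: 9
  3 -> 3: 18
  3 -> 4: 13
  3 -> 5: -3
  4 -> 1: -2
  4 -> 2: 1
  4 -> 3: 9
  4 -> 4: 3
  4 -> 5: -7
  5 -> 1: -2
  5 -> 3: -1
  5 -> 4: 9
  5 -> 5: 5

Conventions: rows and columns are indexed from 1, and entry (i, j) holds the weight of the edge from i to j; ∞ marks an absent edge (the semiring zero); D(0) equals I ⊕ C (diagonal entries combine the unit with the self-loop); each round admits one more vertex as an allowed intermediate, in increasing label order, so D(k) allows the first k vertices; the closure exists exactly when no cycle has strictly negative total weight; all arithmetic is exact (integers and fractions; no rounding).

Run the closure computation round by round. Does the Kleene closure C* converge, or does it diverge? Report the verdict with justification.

D(0):
  [0, 7, 7, 9, 19]
  [-3, 0, 0, 19, 3]
  [14, 9, 0, 13, -3]
  [-2, 1, 9, 0, -7]
  [-2, ∞, -1, 9, 0]
D(1):
  [0, 7, 7, 9, 19]
  [-3, 0, 0, 6, 3]
  [14, 9, 0, 13, -3]
  [-2, 1, 5, 0, -7]
  [-2, 5, -1, 7, 0]
D(2):
  [0, 7, 7, 9, 10]
  [-3, 0, 0, 6, 3]
  [6, 9, 0, 13, -3]
  [-2, 1, 1, 0, -7]
  [-2, 5, -1, 7, 0]
Detection: at round 3, diagonal entry (5, 5) turns strictly negative.
Key observation: the cycle 5->3->5 has total weight (-1) + (-3), which is strictly negative.
Answer: DIVERGES — negative cycle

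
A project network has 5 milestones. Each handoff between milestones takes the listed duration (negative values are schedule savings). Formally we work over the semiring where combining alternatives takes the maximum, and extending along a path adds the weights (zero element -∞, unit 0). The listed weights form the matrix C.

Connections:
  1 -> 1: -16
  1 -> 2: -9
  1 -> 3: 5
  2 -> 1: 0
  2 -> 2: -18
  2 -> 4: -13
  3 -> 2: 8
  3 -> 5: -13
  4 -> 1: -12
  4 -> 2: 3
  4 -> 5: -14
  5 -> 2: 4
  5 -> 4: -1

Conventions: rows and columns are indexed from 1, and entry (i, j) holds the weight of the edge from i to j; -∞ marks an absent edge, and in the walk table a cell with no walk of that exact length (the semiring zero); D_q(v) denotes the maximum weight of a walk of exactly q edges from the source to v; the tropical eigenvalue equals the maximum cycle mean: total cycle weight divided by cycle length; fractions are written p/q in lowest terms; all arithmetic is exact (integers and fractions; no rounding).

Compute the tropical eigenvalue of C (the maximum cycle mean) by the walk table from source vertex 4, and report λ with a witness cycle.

q=0: [-∞, -∞, -∞, 0, -∞]
q=1: [-12, 3, -∞, -∞, -14]
q=2: [3, -10, -7, -10, -∞]
q=3: [-10, 1, 8, -23, -20]
q=4: [1, 16, -5, -12, -5]
q=5: [16, 3, 6, 3, -18]
Optimal cycle mean attained by: cycle 1->3->2->1, total 5 + 8 + 0, length 3.
Answer: λ = 13/3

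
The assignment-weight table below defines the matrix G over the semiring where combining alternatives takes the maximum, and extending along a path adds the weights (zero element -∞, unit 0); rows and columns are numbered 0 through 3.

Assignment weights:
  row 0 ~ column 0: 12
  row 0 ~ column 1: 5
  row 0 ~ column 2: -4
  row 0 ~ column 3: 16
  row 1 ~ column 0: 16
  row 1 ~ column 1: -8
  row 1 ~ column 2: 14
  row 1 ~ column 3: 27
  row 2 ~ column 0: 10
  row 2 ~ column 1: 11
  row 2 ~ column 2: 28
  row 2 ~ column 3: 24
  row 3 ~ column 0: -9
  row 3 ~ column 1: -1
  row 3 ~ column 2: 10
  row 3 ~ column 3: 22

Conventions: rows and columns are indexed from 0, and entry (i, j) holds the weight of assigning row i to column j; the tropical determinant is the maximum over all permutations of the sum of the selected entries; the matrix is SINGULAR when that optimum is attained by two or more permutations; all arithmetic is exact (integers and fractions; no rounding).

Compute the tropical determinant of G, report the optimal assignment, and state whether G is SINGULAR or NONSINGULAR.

σ = (0, 1, 2, 3): 12 + (-8) + 28 + 22 = 54
σ = (0, 1, 3, 2): 12 + (-8) + 24 + 10 = 38
σ = (0, 2, 1, 3): 12 + 14 + 11 + 22 = 59
σ = (0, 2, 3, 1): 12 + 14 + 24 + (-1) = 49
σ = (0, 3, 1, 2): 12 + 27 + 11 + 10 = 60
σ = (0, 3, 2, 1): 12 + 27 + 28 + (-1) = 66
σ = (1, 0, 2, 3): 5 + 16 + 28 + 22 = 71
σ = (1, 0, 3, 2): 5 + 16 + 24 + 10 = 55
σ = (1, 2, 0, 3): 5 + 14 + 10 + 22 = 51
σ = (1, 2, 3, 0): 5 + 14 + 24 + (-9) = 34
σ = (1, 3, 0, 2): 5 + 27 + 10 + 10 = 52
σ = (1, 3, 2, 0): 5 + 27 + 28 + (-9) = 51
σ = (2, 0, 1, 3): (-4) + 16 + 11 + 22 = 45
σ = (2, 0, 3, 1): (-4) + 16 + 24 + (-1) = 35
σ = (2, 1, 0, 3): (-4) + (-8) + 10 + 22 = 20
σ = (2, 1, 3, 0): (-4) + (-8) + 24 + (-9) = 3
σ = (2, 3, 0, 1): (-4) + 27 + 10 + (-1) = 32
σ = (2, 3, 1, 0): (-4) + 27 + 11 + (-9) = 25
σ = (3, 0, 1, 2): 16 + 16 + 11 + 10 = 53
σ = (3, 0, 2, 1): 16 + 16 + 28 + (-1) = 59
σ = (3, 1, 0, 2): 16 + (-8) + 10 + 10 = 28
σ = (3, 1, 2, 0): 16 + (-8) + 28 + (-9) = 27
σ = (3, 2, 0, 1): 16 + 14 + 10 + (-1) = 39
σ = (3, 2, 1, 0): 16 + 14 + 11 + (-9) = 32
Optimal value attained by: σ = (1, 0, 2, 3).
Answer: det⊕(G) = 71; verdict: NONSINGULAR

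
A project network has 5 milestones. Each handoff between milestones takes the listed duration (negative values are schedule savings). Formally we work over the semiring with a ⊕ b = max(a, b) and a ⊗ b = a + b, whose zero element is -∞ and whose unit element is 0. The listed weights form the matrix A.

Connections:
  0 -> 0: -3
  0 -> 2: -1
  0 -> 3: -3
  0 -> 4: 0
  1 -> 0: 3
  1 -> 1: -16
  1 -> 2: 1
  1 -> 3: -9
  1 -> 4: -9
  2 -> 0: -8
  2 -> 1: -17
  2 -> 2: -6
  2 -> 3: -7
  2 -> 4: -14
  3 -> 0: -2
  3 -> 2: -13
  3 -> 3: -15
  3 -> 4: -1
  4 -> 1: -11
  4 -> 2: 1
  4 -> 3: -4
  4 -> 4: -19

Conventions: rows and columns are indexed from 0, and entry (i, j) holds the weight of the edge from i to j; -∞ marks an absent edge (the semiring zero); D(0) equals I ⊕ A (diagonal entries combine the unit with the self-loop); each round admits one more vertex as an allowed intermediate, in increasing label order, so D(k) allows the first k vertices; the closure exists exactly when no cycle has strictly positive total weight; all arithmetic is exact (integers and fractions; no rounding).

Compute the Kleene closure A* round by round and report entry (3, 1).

D(0):
  [0, -∞, -1, -3, 0]
  [3, 0, 1, -9, -9]
  [-8, -17, 0, -7, -14]
  [-2, -∞, -13, 0, -1]
  [-∞, -11, 1, -4, 0]
D(1):
  [0, -∞, -1, -3, 0]
  [3, 0, 2, 0, 3]
  [-8, -17, 0, -7, -8]
  [-2, -∞, -3, 0, -1]
  [-∞, -11, 1, -4, 0]
D(2):
  [0, -∞, -1, -3, 0]
  [3, 0, 2, 0, 3]
  [-8, -17, 0, -7, -8]
  [-2, -∞, -3, 0, -1]
  [-8, -11, 1, -4, 0]
D(3):
  [0, -18, -1, -3, 0]
  [3, 0, 2, 0, 3]
  [-8, -17, 0, -7, -8]
  [-2, -20, -3, 0, -1]
  [-7, -11, 1, -4, 0]
D(4):
  [0, -18, -1, -3, 0]
  [3, 0, 2, 0, 3]
  [-8, -17, 0, -7, -8]
  [-2, -20, -3, 0, -1]
  [-6, -11, 1, -4, 0]
D(5):
  [0, -11, 1, -3, 0]
  [3, 0, 4, 0, 3]
  [-8, -17, 0, -7, -8]
  [-2, -12, 0, 0, -1]
  [-6, -11, 1, -4, 0]
Answer: A*[3][1] = -12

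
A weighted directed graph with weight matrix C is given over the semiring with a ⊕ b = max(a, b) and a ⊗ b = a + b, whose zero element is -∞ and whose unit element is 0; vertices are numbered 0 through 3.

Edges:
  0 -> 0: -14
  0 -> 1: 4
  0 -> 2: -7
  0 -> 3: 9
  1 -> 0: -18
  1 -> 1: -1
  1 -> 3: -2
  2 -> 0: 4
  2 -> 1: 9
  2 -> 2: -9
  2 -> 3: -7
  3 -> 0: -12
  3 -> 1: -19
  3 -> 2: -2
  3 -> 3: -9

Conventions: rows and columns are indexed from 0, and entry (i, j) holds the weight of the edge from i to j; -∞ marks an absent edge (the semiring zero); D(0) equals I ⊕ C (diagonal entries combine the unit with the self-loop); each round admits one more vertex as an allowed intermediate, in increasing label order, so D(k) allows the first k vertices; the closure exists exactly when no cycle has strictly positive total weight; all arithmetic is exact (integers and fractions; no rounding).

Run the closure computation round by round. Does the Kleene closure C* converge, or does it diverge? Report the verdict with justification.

D(0):
  [0, 4, -7, 9]
  [-18, 0, -∞, -2]
  [4, 9, 0, -7]
  [-12, -19, -2, 0]
D(1):
  [0, 4, -7, 9]
  [-18, 0, -25, -2]
  [4, 9, 0, 13]
  [-12, -8, -2, 0]
D(2):
  [0, 4, -7, 9]
  [-18, 0, -25, -2]
  [4, 9, 0, 13]
  [-12, -8, -2, 0]
Detection: at round 3, diagonal entry (3, 3) turns strictly positive.
Key observation: the cycle 3->2->0->1->3 has total weight (-2) + 4 + 4 + (-2), which is strictly positive.
Answer: DIVERGES — positive cycle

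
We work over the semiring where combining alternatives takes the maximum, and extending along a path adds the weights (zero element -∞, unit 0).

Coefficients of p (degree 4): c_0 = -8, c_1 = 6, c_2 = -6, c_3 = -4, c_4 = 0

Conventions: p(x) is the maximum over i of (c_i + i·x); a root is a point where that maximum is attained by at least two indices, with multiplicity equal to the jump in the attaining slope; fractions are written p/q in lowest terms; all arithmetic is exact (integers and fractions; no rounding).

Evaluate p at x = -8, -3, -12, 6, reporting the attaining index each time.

p(-8) = max(-8+0·(-8)=-8, 6+1·(-8)=-2, -6+2·(-8)=-22, -4+3·(-8)=-28, 0+4·(-8)=-32) = -2 (attained by i=1)
p(-3) = max(-8+0·(-3)=-8, 6+1·(-3)=3, -6+2·(-3)=-12, -4+3·(-3)=-13, 0+4·(-3)=-12) = 3 (attained by i=1)
p(-12) = max(-8+0·(-12)=-8, 6+1·(-12)=-6, -6+2·(-12)=-30, -4+3·(-12)=-40, 0+4·(-12)=-48) = -6 (attained by i=1)
p(6) = max(-8+0·6=-8, 6+1·6=12, -6+2·6=6, -4+3·6=14, 0+4·6=24) = 24 (attained by i=4)
Answer: p(-8) = -2; p(-3) = 3; p(-12) = -6; p(6) = 24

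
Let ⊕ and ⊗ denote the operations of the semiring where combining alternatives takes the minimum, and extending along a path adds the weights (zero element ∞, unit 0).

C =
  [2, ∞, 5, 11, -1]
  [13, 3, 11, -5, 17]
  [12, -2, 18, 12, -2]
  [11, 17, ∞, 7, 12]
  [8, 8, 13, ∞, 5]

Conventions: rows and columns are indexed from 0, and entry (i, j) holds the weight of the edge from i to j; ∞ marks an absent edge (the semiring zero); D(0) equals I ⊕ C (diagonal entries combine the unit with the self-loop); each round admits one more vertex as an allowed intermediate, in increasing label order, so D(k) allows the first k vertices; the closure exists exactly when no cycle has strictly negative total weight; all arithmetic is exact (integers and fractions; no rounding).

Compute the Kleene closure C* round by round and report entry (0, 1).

D(0):
  [0, ∞, 5, 11, -1]
  [13, 0, 11, -5, 17]
  [12, -2, 0, 12, -2]
  [11, 17, ∞, 0, 12]
  [8, 8, 13, ∞, 0]
D(1):
  [0, ∞, 5, 11, -1]
  [13, 0, 11, -5, 12]
  [12, -2, 0, 12, -2]
  [11, 17, 16, 0, 10]
  [8, 8, 13, 19, 0]
D(2):
  [0, ∞, 5, 11, -1]
  [13, 0, 11, -5, 12]
  [11, -2, 0, -7, -2]
  [11, 17, 16, 0, 10]
  [8, 8, 13, 3, 0]
D(3):
  [0, 3, 5, -2, -1]
  [13, 0, 11, -5, 9]
  [11, -2, 0, -7, -2]
  [11, 14, 16, 0, 10]
  [8, 8, 13, 3, 0]
D(4):
  [0, 3, 5, -2, -1]
  [6, 0, 11, -5, 5]
  [4, -2, 0, -7, -2]
  [11, 14, 16, 0, 10]
  [8, 8, 13, 3, 0]
D(5):
  [0, 3, 5, -2, -1]
  [6, 0, 11, -5, 5]
  [4, -2, 0, -7, -2]
  [11, 14, 16, 0, 10]
  [8, 8, 13, 3, 0]
Answer: C*[0][1] = 3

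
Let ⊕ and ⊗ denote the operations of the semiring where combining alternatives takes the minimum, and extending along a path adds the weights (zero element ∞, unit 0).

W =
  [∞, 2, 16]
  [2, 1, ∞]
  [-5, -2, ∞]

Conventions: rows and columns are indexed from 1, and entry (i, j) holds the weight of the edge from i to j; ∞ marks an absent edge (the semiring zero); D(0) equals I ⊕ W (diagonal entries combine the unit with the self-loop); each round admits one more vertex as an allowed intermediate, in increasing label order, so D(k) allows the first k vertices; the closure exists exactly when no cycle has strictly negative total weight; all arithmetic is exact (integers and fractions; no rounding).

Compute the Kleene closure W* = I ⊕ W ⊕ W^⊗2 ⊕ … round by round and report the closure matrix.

D(0):
  [0, 2, 16]
  [2, 0, ∞]
  [-5, -2, 0]
D(1):
  [0, 2, 16]
  [2, 0, 18]
  [-5, -3, 0]
D(2):
  [0, 2, 16]
  [2, 0, 18]
  [-5, -3, 0]
D(3):
  [0, 2, 16]
  [2, 0, 18]
  [-5, -3, 0]
Answer: W* = [[0, 2, 16], [2, 0, 18], [-5, -3, 0]]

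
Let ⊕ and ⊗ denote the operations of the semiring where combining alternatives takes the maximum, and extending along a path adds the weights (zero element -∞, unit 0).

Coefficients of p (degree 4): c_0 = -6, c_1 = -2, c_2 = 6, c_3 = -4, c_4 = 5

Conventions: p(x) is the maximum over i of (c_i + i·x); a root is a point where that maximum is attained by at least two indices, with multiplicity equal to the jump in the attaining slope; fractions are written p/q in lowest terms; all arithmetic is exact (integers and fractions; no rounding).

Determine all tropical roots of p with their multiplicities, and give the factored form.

hull edge (i=0, c=-6) to (i=2, c=6): slope 6, span 2
hull edge (i=2, c=6) to (i=4, c=5): slope -1/2, span 2
Factored form: p(x) = 5 ⊗ (x ⊕ (-6)) ⊗ (x ⊕ (-6)) ⊗ (x ⊕ 1/2) ⊗ (x ⊕ 1/2)
Answer: roots = -6 (mult 2), 1/2 (mult 2)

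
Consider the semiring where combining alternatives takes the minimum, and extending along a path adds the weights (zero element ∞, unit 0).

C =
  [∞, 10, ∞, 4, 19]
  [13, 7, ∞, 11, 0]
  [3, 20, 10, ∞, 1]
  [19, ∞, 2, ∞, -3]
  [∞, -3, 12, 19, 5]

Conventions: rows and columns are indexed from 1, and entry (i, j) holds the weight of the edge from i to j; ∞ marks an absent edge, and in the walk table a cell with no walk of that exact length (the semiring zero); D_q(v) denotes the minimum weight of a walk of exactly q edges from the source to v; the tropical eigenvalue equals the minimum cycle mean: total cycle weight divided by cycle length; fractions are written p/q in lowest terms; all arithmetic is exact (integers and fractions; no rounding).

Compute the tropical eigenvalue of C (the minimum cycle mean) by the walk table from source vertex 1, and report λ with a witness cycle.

q=0: [0, ∞, ∞, ∞, ∞]
q=1: [∞, 10, ∞, 4, 19]
q=2: [23, 16, 6, 21, 1]
q=3: [9, -2, 13, 20, 6]
q=4: [11, 3, 18, 9, -2]
q=5: [16, -5, 10, 14, 3]
Optimal cycle mean attained by: cycle 2->5->2, total 0 + (-3), length 2.
Answer: λ = -3/2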